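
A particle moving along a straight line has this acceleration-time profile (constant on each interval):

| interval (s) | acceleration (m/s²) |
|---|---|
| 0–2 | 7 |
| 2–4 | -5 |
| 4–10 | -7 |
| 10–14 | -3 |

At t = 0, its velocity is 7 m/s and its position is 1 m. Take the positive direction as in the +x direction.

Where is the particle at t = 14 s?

On each constant-a segment, Δv = aΔt and Δx = v₀Δt + ½aΔt²; chain segment to segment.
0–2 s: v starts 7 m/s; Δx = 7·2 + ½·7·2² = 28 m; v ends 21 m/s.
2–4 s: v starts 21 m/s; Δx = 21·2 + ½·-5·2² = 32 m; v ends 11 m/s.
4–10 s: v starts 11 m/s; Δx = 11·6 + ½·-7·6² = -60 m; v ends -31 m/s.
10–14 s: v starts -31 m/s; Δx = -31·4 + ½·-3·4² = -148 m; v ends -43 m/s.
x(14) = 1 + Σ Δx = -147 m.

-147 m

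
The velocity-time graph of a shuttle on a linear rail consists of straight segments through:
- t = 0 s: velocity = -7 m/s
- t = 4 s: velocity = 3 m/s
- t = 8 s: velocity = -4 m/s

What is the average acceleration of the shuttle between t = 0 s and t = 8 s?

Average acceleration = Δv/Δt = (-4 − -7)/(8 − 0) = 0.375 m/s².

0.375 m/s²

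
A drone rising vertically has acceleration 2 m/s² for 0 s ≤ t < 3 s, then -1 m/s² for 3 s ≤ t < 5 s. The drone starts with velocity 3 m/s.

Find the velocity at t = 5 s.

7 m/s

Δv equals the area under the a-t graph; then v = v₀ + Δv.
0–3 s: 2 × 3 = 6 m/s
3–5 s: -1 × 2 = -2 m/s
Δv = 4 m/s, so v(5) = 3 + (4) = 7 m/s.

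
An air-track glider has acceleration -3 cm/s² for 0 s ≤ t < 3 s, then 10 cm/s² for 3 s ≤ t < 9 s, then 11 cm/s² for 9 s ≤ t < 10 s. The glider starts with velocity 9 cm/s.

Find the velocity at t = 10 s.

Δv equals the area under the a-t graph; then v = v₀ + Δv.
0–3 s: -3 × 3 = -9 cm/s
3–9 s: 10 × 6 = 60 cm/s
9–10 s: 11 × 1 = 11 cm/s
Δv = 62 cm/s, so v(10) = 9 + (62) = 71 cm/s.

71 cm/s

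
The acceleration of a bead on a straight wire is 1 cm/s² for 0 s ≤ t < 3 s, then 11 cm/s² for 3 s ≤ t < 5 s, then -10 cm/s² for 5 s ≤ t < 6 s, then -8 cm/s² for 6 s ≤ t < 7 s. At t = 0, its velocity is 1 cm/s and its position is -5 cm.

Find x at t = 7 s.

65.5 cm

On each constant-a segment, Δv = aΔt and Δx = v₀Δt + ½aΔt²; chain segment to segment.
0–3 s: v starts 1 cm/s; Δx = 1·3 + ½·1·3² = 7.5 cm; v ends 4 cm/s.
3–5 s: v starts 4 cm/s; Δx = 4·2 + ½·11·2² = 30 cm; v ends 26 cm/s.
5–6 s: v starts 26 cm/s; Δx = 26·1 + ½·-10·1² = 21 cm; v ends 16 cm/s.
6–7 s: v starts 16 cm/s; Δx = 16·1 + ½·-8·1² = 12 cm; v ends 8 cm/s.
x(7) = -5 + Σ Δx = 65.5 cm.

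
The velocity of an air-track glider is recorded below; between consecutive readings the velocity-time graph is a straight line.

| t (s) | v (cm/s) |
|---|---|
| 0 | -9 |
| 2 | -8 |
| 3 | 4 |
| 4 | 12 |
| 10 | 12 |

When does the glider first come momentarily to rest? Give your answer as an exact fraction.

v changes sign on 2–3 s (from -8 to 4); the graph is linear there, so v = 0 at t = 2 + (8)·(3 − 2)/(4 − -8) = 8/3 s.

t = 8/3 s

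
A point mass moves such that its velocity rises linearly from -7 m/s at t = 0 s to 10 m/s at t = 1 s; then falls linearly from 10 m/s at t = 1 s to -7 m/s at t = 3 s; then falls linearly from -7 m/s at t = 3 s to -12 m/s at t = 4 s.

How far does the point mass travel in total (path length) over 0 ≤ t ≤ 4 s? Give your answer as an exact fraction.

385/17 m

Total distance travelled is ∫|v| dt — sum the magnitudes of each area piece.
0–1 s: v = 0 at t = 7/17 s; triangle areas 49/34 + 50/17 = 149/34 m
1–3 s: v = 0 at t = 37/17 s; triangle areas 100/17 + 49/17 = 149/17 m
3–4 s: |½(-7 + -12)(1)| = 9.5 m
Total distance = 385/17 m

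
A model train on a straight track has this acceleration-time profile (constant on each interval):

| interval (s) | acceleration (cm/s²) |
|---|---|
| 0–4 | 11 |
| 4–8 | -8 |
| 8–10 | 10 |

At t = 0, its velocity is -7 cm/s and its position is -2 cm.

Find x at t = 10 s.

172 cm

On each constant-a segment, Δv = aΔt and Δx = v₀Δt + ½aΔt²; chain segment to segment.
0–4 s: v starts -7 cm/s; Δx = -7·4 + ½·11·4² = 60 cm; v ends 37 cm/s.
4–8 s: v starts 37 cm/s; Δx = 37·4 + ½·-8·4² = 84 cm; v ends 5 cm/s.
8–10 s: v starts 5 cm/s; Δx = 5·2 + ½·10·2² = 30 cm; v ends 25 cm/s.
x(10) = -2 + Σ Δx = 172 cm.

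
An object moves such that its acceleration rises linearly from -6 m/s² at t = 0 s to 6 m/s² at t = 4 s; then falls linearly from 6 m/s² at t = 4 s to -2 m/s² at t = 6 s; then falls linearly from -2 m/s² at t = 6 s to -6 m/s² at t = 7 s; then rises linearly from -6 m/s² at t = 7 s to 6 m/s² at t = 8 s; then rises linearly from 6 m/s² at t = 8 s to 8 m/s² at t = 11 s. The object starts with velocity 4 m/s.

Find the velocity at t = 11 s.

Δv equals the area under the a-t graph; then v = v₀ + Δv.
0–4 s: ½(-6 + 6)(4) = 0 m/s
4–6 s: ½(6 + -2)(2) = 4 m/s
6–7 s: ½(-2 + -6)(1) = -4 m/s
7–8 s: ½(-6 + 6)(1) = 0 m/s
8–11 s: ½(6 + 8)(3) = 21 m/s
Δv = 21 m/s, so v(11) = 4 + (21) = 25 m/s.

25 m/s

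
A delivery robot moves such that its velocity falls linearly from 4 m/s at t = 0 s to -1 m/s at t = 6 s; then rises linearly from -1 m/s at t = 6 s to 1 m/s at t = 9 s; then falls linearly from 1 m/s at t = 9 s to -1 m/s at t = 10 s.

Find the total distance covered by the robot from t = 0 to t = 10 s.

Total distance travelled is ∫|v| dt — sum the magnitudes of each area piece.
0–6 s: v = 0 at t = 4.8 s; triangle areas 9.6 + 0.6 = 10.2 m
6–9 s: v = 0 at t = 7.5 s; triangle areas 0.75 + 0.75 = 1.5 m
9–10 s: v = 0 at t = 9.5 s; triangle areas 0.25 + 0.25 = 0.5 m
Total distance = 12.2 m

12.2 m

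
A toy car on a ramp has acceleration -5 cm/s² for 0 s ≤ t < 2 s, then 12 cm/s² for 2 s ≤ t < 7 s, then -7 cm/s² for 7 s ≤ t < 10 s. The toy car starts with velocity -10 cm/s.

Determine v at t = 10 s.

Δv equals the area under the a-t graph; then v = v₀ + Δv.
0–2 s: -5 × 2 = -10 cm/s
2–7 s: 12 × 5 = 60 cm/s
7–10 s: -7 × 3 = -21 cm/s
Δv = 29 cm/s, so v(10) = -10 + (29) = 19 cm/s.

19 cm/s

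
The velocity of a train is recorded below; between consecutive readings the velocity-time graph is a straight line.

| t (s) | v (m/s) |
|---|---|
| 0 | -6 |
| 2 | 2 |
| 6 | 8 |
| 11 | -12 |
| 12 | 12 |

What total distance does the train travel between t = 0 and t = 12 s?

57 m

Distance (not displacement) is the total path length: add the absolute areas under v-t.
0–2 s: v = 0 at t = 1.5 s; triangle areas 4.5 + 0.5 = 5 m
2–6 s: |½(2 + 8)(4)| = 20 m
6–11 s: v = 0 at t = 8 s; triangle areas 8 + 18 = 26 m
11–12 s: v = 0 at t = 11.5 s; triangle areas 3 + 3 = 6 m
Total distance = 57 m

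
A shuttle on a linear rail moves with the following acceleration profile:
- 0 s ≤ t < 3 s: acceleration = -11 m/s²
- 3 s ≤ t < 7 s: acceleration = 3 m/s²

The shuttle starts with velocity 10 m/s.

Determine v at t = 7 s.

Δv equals the area under the a-t graph; then v = v₀ + Δv.
0–3 s: -11 × 3 = -33 m/s
3–7 s: 3 × 4 = 12 m/s
Δv = -21 m/s, so v(7) = 10 + (-21) = -11 m/s.

-11 m/s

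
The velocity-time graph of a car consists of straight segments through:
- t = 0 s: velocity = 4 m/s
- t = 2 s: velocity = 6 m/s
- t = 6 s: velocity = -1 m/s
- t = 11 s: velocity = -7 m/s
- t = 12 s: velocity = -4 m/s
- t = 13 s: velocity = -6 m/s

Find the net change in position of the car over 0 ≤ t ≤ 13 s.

-10.5 m

Displacement is the signed area under the v-t curve.
0–2 s: ½(4 + 6)(2) = 10 m
2–6 s: ½(6 + -1)(4) = 10 m
6–11 s: ½(-1 + -7)(5) = -20 m
11–12 s: ½(-7 + -4)(1) = -5.5 m
12–13 s: ½(-4 + -6)(1) = -5 m
Net displacement = -10.5 m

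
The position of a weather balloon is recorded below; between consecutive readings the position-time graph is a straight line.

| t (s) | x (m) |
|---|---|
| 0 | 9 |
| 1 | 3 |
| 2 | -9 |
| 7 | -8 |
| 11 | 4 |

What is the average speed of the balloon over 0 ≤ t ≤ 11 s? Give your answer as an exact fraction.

31/11 m/s

Average speed = (total path length)/(elapsed time); on a piecewise-linear x-t graph the path length is Σ|Δx|.
0–1 s: |Δx| = |3 − 9| = 6 m
1–2 s: |Δx| = |-9 − 3| = 12 m
2–7 s: |Δx| = |-8 − -9| = 1 m
7–11 s: |Δx| = |4 − -8| = 12 m
Total path = 31 m; average speed = 31/11 = 31/11 m/s.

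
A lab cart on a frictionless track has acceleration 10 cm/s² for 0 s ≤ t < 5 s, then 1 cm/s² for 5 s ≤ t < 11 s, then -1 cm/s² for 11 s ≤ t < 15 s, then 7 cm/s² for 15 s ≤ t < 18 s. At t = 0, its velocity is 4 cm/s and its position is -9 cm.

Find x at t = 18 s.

On each constant-a segment, Δv = aΔt and Δx = v₀Δt + ½aΔt²; chain segment to segment.
0–5 s: v starts 4 cm/s; Δx = 4·5 + ½·10·5² = 145 cm; v ends 54 cm/s.
5–11 s: v starts 54 cm/s; Δx = 54·6 + ½·1·6² = 342 cm; v ends 60 cm/s.
11–15 s: v starts 60 cm/s; Δx = 60·4 + ½·-1·4² = 232 cm; v ends 56 cm/s.
15–18 s: v starts 56 cm/s; Δx = 56·3 + ½·7·3² = 199.5 cm; v ends 77 cm/s.
x(18) = -9 + Σ Δx = 909.5 cm.

909.5 cm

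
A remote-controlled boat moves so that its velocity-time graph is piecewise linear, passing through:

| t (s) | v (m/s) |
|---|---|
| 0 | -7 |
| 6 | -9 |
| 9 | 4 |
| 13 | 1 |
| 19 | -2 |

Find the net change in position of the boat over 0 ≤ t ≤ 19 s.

-48.5 m

Displacement is the signed area under the v-t curve.
0–6 s: ½(-7 + -9)(6) = -48 m
6–9 s: ½(-9 + 4)(3) = -7.5 m
9–13 s: ½(4 + 1)(4) = 10 m
13–19 s: ½(1 + -2)(6) = -3 m
Net displacement = -48.5 m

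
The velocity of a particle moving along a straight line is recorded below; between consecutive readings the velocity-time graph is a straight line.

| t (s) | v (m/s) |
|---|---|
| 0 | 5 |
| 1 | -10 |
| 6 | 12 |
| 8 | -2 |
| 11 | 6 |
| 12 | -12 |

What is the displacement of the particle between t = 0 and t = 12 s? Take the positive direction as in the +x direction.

Net displacement equals the area under the velocity-time graph (areas below the axis count negative).
0–1 s: ½(5 + -10)(1) = -2.5 m
1–6 s: ½(-10 + 12)(5) = 5 m
6–8 s: ½(12 + -2)(2) = 10 m
8–11 s: ½(-2 + 6)(3) = 6 m
11–12 s: ½(6 + -12)(1) = -3 m
Net displacement = 15.5 m

15.5 m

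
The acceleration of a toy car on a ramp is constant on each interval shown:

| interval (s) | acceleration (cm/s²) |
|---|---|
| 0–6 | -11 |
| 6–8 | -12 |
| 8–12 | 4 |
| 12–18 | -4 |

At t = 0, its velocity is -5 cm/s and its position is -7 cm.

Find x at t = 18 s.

-1295 cm

On each constant-a segment, Δv = aΔt and Δx = v₀Δt + ½aΔt²; chain segment to segment.
0–6 s: v starts -5 cm/s; Δx = -5·6 + ½·-11·6² = -228 cm; v ends -71 cm/s.
6–8 s: v starts -71 cm/s; Δx = -71·2 + ½·-12·2² = -166 cm; v ends -95 cm/s.
8–12 s: v starts -95 cm/s; Δx = -95·4 + ½·4·4² = -348 cm; v ends -79 cm/s.
12–18 s: v starts -79 cm/s; Δx = -79·6 + ½·-4·6² = -546 cm; v ends -103 cm/s.
x(18) = -7 + Σ Δx = -1295 cm.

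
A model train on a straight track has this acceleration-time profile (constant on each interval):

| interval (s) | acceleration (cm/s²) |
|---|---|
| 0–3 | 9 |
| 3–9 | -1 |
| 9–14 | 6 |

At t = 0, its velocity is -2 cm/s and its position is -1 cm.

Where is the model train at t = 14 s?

On each constant-a segment, Δv = aΔt and Δx = v₀Δt + ½aΔt²; chain segment to segment.
0–3 s: v starts -2 cm/s; Δx = -2·3 + ½·9·3² = 34.5 cm; v ends 25 cm/s.
3–9 s: v starts 25 cm/s; Δx = 25·6 + ½·-1·6² = 132 cm; v ends 19 cm/s.
9–14 s: v starts 19 cm/s; Δx = 19·5 + ½·6·5² = 170 cm; v ends 49 cm/s.
x(14) = -1 + Σ Δx = 335.5 cm.

335.5 cm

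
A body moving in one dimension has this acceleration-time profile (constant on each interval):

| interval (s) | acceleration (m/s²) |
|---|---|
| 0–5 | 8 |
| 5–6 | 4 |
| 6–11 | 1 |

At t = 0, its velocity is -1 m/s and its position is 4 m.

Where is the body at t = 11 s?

367.5 m

On each constant-a segment, Δv = aΔt and Δx = v₀Δt + ½aΔt²; chain segment to segment.
0–5 s: v starts -1 m/s; Δx = -1·5 + ½·8·5² = 95 m; v ends 39 m/s.
5–6 s: v starts 39 m/s; Δx = 39·1 + ½·4·1² = 41 m; v ends 43 m/s.
6–11 s: v starts 43 m/s; Δx = 43·5 + ½·1·5² = 227.5 m; v ends 48 m/s.
x(11) = 4 + Σ Δx = 367.5 m.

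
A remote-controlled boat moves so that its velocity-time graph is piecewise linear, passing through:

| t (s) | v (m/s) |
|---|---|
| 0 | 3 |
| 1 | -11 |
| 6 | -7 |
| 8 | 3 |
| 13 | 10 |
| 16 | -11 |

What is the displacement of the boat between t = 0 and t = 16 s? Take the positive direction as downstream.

-22 m

Net displacement equals the area under the velocity-time graph (areas below the axis count negative).
0–1 s: ½(3 + -11)(1) = -4 m
1–6 s: ½(-11 + -7)(5) = -45 m
6–8 s: ½(-7 + 3)(2) = -4 m
8–13 s: ½(3 + 10)(5) = 32.5 m
13–16 s: ½(10 + -11)(3) = -1.5 m
Net displacement = -22 m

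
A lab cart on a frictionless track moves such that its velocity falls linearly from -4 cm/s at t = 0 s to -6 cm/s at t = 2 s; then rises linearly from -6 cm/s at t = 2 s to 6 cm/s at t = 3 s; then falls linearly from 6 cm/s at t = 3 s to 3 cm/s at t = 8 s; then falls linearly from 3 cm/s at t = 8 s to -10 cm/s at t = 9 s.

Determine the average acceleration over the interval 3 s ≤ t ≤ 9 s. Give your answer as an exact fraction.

Average acceleration = Δv/Δt = (-10 − 6)/(9 − 3) = -8/3 cm/s².

-8/3 cm/s²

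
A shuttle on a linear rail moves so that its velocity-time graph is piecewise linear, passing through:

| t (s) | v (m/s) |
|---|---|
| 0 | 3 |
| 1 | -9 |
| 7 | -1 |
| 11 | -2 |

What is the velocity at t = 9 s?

-1.5 m/s

On 7–11 s the graph is linear from -1 to -2 m/s: v(9) = -1 + (-2 − -1)·(9 − 7)/(11 − 7) = -1.5 m/s.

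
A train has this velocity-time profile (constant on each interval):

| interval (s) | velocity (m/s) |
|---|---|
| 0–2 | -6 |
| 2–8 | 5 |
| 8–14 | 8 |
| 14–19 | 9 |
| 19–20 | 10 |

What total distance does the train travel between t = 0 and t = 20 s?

Total distance travelled is ∫|v| dt — sum the magnitudes of each area piece.
0–2 s: |-6| × 2 = 12 m
2–8 s: |5| × 6 = 30 m
8–14 s: |8| × 6 = 48 m
14–19 s: |9| × 5 = 45 m
19–20 s: |10| × 1 = 10 m
Total distance = 145 m

145 m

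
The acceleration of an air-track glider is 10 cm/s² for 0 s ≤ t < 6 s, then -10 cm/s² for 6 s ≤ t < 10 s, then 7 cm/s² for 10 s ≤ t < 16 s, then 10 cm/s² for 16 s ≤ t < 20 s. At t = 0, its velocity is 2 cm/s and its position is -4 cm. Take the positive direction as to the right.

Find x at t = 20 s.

On each constant-a segment, Δv = aΔt and Δx = v₀Δt + ½aΔt²; chain segment to segment.
0–6 s: v starts 2 cm/s; Δx = 2·6 + ½·10·6² = 192 cm; v ends 62 cm/s.
6–10 s: v starts 62 cm/s; Δx = 62·4 + ½·-10·4² = 168 cm; v ends 22 cm/s.
10–16 s: v starts 22 cm/s; Δx = 22·6 + ½·7·6² = 258 cm; v ends 64 cm/s.
16–20 s: v starts 64 cm/s; Δx = 64·4 + ½·10·4² = 336 cm; v ends 104 cm/s.
x(20) = -4 + Σ Δx = 950 cm.

950 cm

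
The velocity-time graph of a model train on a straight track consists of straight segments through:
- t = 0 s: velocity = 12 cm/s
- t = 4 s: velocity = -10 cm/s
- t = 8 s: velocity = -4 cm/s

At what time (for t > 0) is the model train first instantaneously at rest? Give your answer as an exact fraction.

t = 24/11 s

v changes sign on 0–4 s (from 12 to -10); the graph is linear there, so v = 0 at t = 0 + (-12)·(4 − 0)/(-10 − 12) = 24/11 s.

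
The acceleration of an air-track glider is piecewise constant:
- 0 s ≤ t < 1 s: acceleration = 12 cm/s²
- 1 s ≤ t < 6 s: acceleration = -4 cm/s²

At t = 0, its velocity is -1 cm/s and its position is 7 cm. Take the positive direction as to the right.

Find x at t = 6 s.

On each constant-a segment, Δv = aΔt and Δx = v₀Δt + ½aΔt²; chain segment to segment.
0–1 s: v starts -1 cm/s; Δx = -1·1 + ½·12·1² = 5 cm; v ends 11 cm/s.
1–6 s: v starts 11 cm/s; Δx = 11·5 + ½·-4·5² = 5 cm; v ends -9 cm/s.
x(6) = 7 + Σ Δx = 17 cm.

17 cm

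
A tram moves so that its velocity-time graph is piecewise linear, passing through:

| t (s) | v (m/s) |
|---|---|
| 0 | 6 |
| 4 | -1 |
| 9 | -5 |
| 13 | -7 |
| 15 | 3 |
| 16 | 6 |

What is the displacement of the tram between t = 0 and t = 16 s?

-28.5 m

Net displacement equals the area under the velocity-time graph (areas below the axis count negative).
0–4 s: ½(6 + -1)(4) = 10 m
4–9 s: ½(-1 + -5)(5) = -15 m
9–13 s: ½(-5 + -7)(4) = -24 m
13–15 s: ½(-7 + 3)(2) = -4 m
15–16 s: ½(3 + 6)(1) = 4.5 m
Net displacement = -28.5 m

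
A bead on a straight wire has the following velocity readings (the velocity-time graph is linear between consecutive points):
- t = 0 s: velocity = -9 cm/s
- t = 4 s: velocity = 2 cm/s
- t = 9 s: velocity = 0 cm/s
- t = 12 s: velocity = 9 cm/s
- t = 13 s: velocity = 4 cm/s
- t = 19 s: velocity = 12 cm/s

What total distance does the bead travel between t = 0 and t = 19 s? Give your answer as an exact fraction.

973/11 cm

Distance (not displacement) is the total path length: add the absolute areas under v-t.
0–4 s: v = 0 at t = 36/11 s; triangle areas 162/11 + 8/11 = 170/11 cm
4–9 s: |½(2 + 0)(5)| = 5 cm
9–12 s: |½(0 + 9)(3)| = 13.5 cm
12–13 s: |½(9 + 4)(1)| = 6.5 cm
13–19 s: |½(4 + 12)(6)| = 48 cm
Total distance = 973/11 cm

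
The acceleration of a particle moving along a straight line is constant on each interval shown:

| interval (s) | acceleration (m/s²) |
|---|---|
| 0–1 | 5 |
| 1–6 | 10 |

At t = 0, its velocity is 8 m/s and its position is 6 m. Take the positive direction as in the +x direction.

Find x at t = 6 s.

206.5 m

On each constant-a segment, Δv = aΔt and Δx = v₀Δt + ½aΔt²; chain segment to segment.
0–1 s: v starts 8 m/s; Δx = 8·1 + ½·5·1² = 10.5 m; v ends 13 m/s.
1–6 s: v starts 13 m/s; Δx = 13·5 + ½·10·5² = 190 m; v ends 63 m/s.
x(6) = 6 + Σ Δx = 206.5 m.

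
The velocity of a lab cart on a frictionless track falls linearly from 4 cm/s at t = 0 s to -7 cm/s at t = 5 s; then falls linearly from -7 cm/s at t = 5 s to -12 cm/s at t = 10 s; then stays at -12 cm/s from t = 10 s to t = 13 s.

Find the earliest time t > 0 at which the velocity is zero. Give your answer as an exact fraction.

t = 20/11 s

v changes sign on 0–5 s (from 4 to -7); the graph is linear there, so v = 0 at t = 0 + (-4)·(5 − 0)/(-7 − 4) = 20/11 s.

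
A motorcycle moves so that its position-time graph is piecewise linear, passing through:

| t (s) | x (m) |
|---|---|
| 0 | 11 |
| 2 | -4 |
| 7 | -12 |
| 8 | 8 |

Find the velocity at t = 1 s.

Velocity is the slope of the x-t graph on 0–2 s: (-4 − 11)/(2 − 0) = -7.5 m/s.

-7.5 m/s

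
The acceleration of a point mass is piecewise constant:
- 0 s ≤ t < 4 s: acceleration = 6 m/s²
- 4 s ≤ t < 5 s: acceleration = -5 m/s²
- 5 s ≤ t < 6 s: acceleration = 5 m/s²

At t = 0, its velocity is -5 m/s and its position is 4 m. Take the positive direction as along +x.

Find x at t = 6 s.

On each constant-a segment, Δv = aΔt and Δx = v₀Δt + ½aΔt²; chain segment to segment.
0–4 s: v starts -5 m/s; Δx = -5·4 + ½·6·4² = 28 m; v ends 19 m/s.
4–5 s: v starts 19 m/s; Δx = 19·1 + ½·-5·1² = 16.5 m; v ends 14 m/s.
5–6 s: v starts 14 m/s; Δx = 14·1 + ½·5·1² = 16.5 m; v ends 19 m/s.
x(6) = 4 + Σ Δx = 65 m.

65 m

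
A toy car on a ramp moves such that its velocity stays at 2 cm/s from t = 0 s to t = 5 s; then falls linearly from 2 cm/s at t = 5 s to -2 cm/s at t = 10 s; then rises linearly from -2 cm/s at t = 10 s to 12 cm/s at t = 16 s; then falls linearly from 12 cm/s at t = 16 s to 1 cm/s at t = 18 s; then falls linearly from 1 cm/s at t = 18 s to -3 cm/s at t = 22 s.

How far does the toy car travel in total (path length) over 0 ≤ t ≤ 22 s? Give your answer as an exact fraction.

Total distance travelled is ∫|v| dt — sum the magnitudes of each area piece.
0–5 s: |2| × 5 = 10 cm
5–10 s: v = 0 at t = 7.5 s; triangle areas 2.5 + 2.5 = 5 cm
10–16 s: v = 0 at t = 76/7 s; triangle areas 6/7 + 216/7 = 222/7 cm
16–18 s: |½(12 + 1)(2)| = 13 cm
18–22 s: v = 0 at t = 19 s; triangle areas 0.5 + 4.5 = 5 cm
Total distance = 453/7 cm

453/7 cm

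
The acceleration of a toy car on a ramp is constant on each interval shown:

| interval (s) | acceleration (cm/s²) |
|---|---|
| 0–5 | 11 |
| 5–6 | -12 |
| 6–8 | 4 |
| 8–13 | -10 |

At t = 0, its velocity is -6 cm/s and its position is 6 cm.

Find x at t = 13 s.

On each constant-a segment, Δv = aΔt and Δx = v₀Δt + ½aΔt²; chain segment to segment.
0–5 s: v starts -6 cm/s; Δx = -6·5 + ½·11·5² = 107.5 cm; v ends 49 cm/s.
5–6 s: v starts 49 cm/s; Δx = 49·1 + ½·-12·1² = 43 cm; v ends 37 cm/s.
6–8 s: v starts 37 cm/s; Δx = 37·2 + ½·4·2² = 82 cm; v ends 45 cm/s.
8–13 s: v starts 45 cm/s; Δx = 45·5 + ½·-10·5² = 100 cm; v ends -5 cm/s.
x(13) = 6 + Σ Δx = 338.5 cm.

338.5 cm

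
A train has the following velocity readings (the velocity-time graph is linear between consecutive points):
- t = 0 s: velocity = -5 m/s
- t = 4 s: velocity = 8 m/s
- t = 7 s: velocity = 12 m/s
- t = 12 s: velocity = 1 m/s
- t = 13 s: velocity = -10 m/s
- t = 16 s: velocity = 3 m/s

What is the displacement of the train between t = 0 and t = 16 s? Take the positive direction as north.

53.5 m

Displacement is the signed area under the v-t curve.
0–4 s: ½(-5 + 8)(4) = 6 m
4–7 s: ½(8 + 12)(3) = 30 m
7–12 s: ½(12 + 1)(5) = 32.5 m
12–13 s: ½(1 + -10)(1) = -4.5 m
13–16 s: ½(-10 + 3)(3) = -10.5 m
Net displacement = 53.5 m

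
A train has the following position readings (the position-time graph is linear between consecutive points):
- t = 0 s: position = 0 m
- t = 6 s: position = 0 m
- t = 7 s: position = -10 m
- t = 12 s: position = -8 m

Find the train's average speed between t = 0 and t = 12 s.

Average speed = (total path length)/(elapsed time); on a piecewise-linear x-t graph the path length is Σ|Δx|.
0–6 s: |Δx| = |0 − 0| = 0 m
6–7 s: |Δx| = |-10 − 0| = 10 m
7–12 s: |Δx| = |-8 − -10| = 2 m
Total path = 12 m; average speed = 12/12 = 1 m/s.

1 m/s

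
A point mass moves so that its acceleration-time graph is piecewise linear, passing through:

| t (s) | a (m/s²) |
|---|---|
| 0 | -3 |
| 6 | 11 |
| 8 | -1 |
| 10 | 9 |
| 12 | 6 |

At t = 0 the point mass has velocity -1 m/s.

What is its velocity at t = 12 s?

56 m/s

Δv equals the area under the a-t graph; then v = v₀ + Δv.
0–6 s: ½(-3 + 11)(6) = 24 m/s
6–8 s: ½(11 + -1)(2) = 10 m/s
8–10 s: ½(-1 + 9)(2) = 8 m/s
10–12 s: ½(9 + 6)(2) = 15 m/s
Δv = 57 m/s, so v(12) = -1 + (57) = 56 m/s.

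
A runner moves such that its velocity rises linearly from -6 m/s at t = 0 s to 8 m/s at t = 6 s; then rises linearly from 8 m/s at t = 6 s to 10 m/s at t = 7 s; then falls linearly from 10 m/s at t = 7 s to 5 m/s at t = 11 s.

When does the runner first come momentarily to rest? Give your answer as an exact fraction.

v changes sign on 0–6 s (from -6 to 8); the graph is linear there, so v = 0 at t = 0 + (6)·(6 − 0)/(8 − -6) = 18/7 s.

t = 18/7 s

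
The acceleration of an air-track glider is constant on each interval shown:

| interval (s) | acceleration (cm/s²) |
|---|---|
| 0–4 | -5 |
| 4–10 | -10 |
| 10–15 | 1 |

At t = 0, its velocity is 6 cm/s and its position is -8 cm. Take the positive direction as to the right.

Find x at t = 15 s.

On each constant-a segment, Δv = aΔt and Δx = v₀Δt + ½aΔt²; chain segment to segment.
0–4 s: v starts 6 cm/s; Δx = 6·4 + ½·-5·4² = -16 cm; v ends -14 cm/s.
4–10 s: v starts -14 cm/s; Δx = -14·6 + ½·-10·6² = -264 cm; v ends -74 cm/s.
10–15 s: v starts -74 cm/s; Δx = -74·5 + ½·1·5² = -357.5 cm; v ends -69 cm/s.
x(15) = -8 + Σ Δx = -645.5 cm.

-645.5 cm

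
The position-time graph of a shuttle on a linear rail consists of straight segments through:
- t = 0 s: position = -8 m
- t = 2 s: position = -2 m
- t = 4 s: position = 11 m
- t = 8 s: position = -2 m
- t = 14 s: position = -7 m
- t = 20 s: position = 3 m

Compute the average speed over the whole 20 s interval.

Average speed = (total path length)/(elapsed time); on a piecewise-linear x-t graph the path length is Σ|Δx|.
0–2 s: |Δx| = |-2 − -8| = 6 m
2–4 s: |Δx| = |11 − -2| = 13 m
4–8 s: |Δx| = |-2 − 11| = 13 m
8–14 s: |Δx| = |-7 − -2| = 5 m
14–20 s: |Δx| = |3 − -7| = 10 m
Total path = 47 m; average speed = 47/20 = 2.35 m/s.

2.35 m/s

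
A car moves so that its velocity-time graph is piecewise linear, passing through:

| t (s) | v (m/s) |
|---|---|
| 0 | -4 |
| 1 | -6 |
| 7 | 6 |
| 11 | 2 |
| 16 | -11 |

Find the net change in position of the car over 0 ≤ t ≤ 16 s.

-11.5 m

Displacement is the signed area under the v-t curve.
0–1 s: ½(-4 + -6)(1) = -5 m
1–7 s: ½(-6 + 6)(6) = 0 m
7–11 s: ½(6 + 2)(4) = 16 m
11–16 s: ½(2 + -11)(5) = -22.5 m
Net displacement = -11.5 m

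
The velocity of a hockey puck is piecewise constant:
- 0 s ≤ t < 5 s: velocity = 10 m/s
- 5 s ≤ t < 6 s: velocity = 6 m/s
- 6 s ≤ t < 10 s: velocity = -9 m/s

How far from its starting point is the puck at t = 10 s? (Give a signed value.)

Net displacement equals the area under the velocity-time graph (areas below the axis count negative).
0–5 s: 10 × 5 = 50 m
5–6 s: 6 × 1 = 6 m
6–10 s: -9 × 4 = -36 m
Net displacement = 20 m

20 m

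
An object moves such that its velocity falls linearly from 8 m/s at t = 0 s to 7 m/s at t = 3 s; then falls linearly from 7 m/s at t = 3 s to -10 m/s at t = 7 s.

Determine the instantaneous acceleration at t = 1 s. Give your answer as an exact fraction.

-1/3 m/s²

Acceleration is the slope of the v-t graph on 0–3 s: (7 − 8)/(3 − 0) = -1/3 m/s².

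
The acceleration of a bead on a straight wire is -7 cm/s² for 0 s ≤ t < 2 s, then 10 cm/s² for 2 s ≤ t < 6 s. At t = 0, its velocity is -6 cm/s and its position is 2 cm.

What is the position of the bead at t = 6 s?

-24 cm

On each constant-a segment, Δv = aΔt and Δx = v₀Δt + ½aΔt²; chain segment to segment.
0–2 s: v starts -6 cm/s; Δx = -6·2 + ½·-7·2² = -26 cm; v ends -20 cm/s.
2–6 s: v starts -20 cm/s; Δx = -20·4 + ½·10·4² = 0 cm; v ends 20 cm/s.
x(6) = 2 + Σ Δx = -24 cm.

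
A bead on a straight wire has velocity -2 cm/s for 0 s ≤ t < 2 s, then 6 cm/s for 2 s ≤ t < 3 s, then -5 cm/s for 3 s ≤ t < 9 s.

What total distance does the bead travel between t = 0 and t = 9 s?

40 cm

Distance (not displacement) is the total path length: add the absolute areas under v-t.
0–2 s: |-2| × 2 = 4 cm
2–3 s: |6| × 1 = 6 cm
3–9 s: |-5| × 6 = 30 cm
Total distance = 40 cm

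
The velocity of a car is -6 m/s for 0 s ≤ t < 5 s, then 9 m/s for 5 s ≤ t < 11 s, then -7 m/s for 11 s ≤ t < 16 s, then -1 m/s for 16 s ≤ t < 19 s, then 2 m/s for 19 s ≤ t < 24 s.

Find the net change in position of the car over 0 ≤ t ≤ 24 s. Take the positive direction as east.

-4 m

Displacement is the signed area under the v-t curve.
0–5 s: -6 × 5 = -30 m
5–11 s: 9 × 6 = 54 m
11–16 s: -7 × 5 = -35 m
16–19 s: -1 × 3 = -3 m
19–24 s: 2 × 5 = 10 m
Net displacement = -4 m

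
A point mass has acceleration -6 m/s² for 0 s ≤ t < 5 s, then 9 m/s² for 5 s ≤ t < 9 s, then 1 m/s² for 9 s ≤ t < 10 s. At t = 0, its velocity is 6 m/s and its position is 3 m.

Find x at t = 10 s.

-53.5 m

On each constant-a segment, Δv = aΔt and Δx = v₀Δt + ½aΔt²; chain segment to segment.
0–5 s: v starts 6 m/s; Δx = 6·5 + ½·-6·5² = -45 m; v ends -24 m/s.
5–9 s: v starts -24 m/s; Δx = -24·4 + ½·9·4² = -24 m; v ends 12 m/s.
9–10 s: v starts 12 m/s; Δx = 12·1 + ½·1·1² = 12.5 m; v ends 13 m/s.
x(10) = 3 + Σ Δx = -53.5 m.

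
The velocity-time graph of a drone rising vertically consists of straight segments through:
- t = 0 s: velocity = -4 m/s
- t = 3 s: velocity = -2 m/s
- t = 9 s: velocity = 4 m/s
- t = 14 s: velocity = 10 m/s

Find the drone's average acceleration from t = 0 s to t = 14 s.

Average acceleration = Δv/Δt = (10 − -4)/(14 − 0) = 1 m/s².

1 m/s²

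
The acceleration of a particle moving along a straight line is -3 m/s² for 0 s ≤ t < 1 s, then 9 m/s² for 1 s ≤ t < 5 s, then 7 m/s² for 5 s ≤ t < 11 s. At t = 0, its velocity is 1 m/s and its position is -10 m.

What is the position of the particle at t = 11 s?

383.5 m

On each constant-a segment, Δv = aΔt and Δx = v₀Δt + ½aΔt²; chain segment to segment.
0–1 s: v starts 1 m/s; Δx = 1·1 + ½·-3·1² = -0.5 m; v ends -2 m/s.
1–5 s: v starts -2 m/s; Δx = -2·4 + ½·9·4² = 64 m; v ends 34 m/s.
5–11 s: v starts 34 m/s; Δx = 34·6 + ½·7·6² = 330 m; v ends 76 m/s.
x(11) = -10 + Σ Δx = 383.5 m.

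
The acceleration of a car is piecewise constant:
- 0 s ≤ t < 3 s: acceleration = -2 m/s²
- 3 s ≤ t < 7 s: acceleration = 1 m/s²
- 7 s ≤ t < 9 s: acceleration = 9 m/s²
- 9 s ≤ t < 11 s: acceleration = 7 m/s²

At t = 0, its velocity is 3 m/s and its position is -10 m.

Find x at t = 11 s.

On each constant-a segment, Δv = aΔt and Δx = v₀Δt + ½aΔt²; chain segment to segment.
0–3 s: v starts 3 m/s; Δx = 3·3 + ½·-2·3² = 0 m; v ends -3 m/s.
3–7 s: v starts -3 m/s; Δx = -3·4 + ½·1·4² = -4 m; v ends 1 m/s.
7–9 s: v starts 1 m/s; Δx = 1·2 + ½·9·2² = 20 m; v ends 19 m/s.
9–11 s: v starts 19 m/s; Δx = 19·2 + ½·7·2² = 52 m; v ends 33 m/s.
x(11) = -10 + Σ Δx = 58 m.

58 m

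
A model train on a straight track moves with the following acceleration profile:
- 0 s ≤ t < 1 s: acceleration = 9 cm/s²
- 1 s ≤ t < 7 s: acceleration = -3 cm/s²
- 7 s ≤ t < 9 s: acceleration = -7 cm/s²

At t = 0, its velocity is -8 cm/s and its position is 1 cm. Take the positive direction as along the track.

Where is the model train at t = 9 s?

-98.5 cm

On each constant-a segment, Δv = aΔt and Δx = v₀Δt + ½aΔt²; chain segment to segment.
0–1 s: v starts -8 cm/s; Δx = -8·1 + ½·9·1² = -3.5 cm; v ends 1 cm/s.
1–7 s: v starts 1 cm/s; Δx = 1·6 + ½·-3·6² = -48 cm; v ends -17 cm/s.
7–9 s: v starts -17 cm/s; Δx = -17·2 + ½·-7·2² = -48 cm; v ends -31 cm/s.
x(9) = 1 + Σ Δx = -98.5 cm.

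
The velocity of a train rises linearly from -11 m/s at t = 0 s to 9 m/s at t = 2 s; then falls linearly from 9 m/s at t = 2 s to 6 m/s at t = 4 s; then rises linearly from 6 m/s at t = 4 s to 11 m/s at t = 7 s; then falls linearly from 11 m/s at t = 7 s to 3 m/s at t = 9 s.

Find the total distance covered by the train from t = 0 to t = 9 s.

Total distance travelled is ∫|v| dt — sum the magnitudes of each area piece.
0–2 s: v = 0 at t = 1.1 s; triangle areas 6.05 + 4.05 = 10.1 m
2–4 s: |½(9 + 6)(2)| = 15 m
4–7 s: |½(6 + 11)(3)| = 25.5 m
7–9 s: |½(11 + 3)(2)| = 14 m
Total distance = 64.6 m

64.6 m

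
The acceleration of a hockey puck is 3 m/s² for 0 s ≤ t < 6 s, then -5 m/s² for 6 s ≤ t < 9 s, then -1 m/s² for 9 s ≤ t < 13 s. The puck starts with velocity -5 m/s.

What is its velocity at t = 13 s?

Δv equals the area under the a-t graph; then v = v₀ + Δv.
0–6 s: 3 × 6 = 18 m/s
6–9 s: -5 × 3 = -15 m/s
9–13 s: -1 × 4 = -4 m/s
Δv = -1 m/s, so v(13) = -5 + (-1) = -6 m/s.

-6 m/s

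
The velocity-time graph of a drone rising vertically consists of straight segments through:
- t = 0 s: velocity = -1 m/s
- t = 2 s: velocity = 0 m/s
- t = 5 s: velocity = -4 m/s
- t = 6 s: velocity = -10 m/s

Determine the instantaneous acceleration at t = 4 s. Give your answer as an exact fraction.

Acceleration is the slope of the v-t graph on 2–5 s: (-4 − 0)/(5 − 2) = -4/3 m/s².

-4/3 m/s²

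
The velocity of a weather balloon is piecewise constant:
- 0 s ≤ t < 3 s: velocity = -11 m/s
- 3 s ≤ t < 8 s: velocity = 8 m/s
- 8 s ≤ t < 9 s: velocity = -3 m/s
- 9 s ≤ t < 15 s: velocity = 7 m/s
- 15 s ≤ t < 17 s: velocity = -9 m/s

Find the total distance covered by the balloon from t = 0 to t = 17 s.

136 m

Distance (not displacement) is the total path length: add the absolute areas under v-t.
0–3 s: |-11| × 3 = 33 m
3–8 s: |8| × 5 = 40 m
8–9 s: |-3| × 1 = 3 m
9–15 s: |7| × 6 = 42 m
15–17 s: |-9| × 2 = 18 m
Total distance = 136 m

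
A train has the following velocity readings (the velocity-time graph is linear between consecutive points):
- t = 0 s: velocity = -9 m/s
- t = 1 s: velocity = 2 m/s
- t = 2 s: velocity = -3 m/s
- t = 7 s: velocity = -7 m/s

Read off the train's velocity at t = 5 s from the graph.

-5.4 m/s

On 2–7 s the graph is linear from -3 to -7 m/s: v(5) = -3 + (-7 − -3)·(5 − 2)/(7 − 2) = -5.4 m/s.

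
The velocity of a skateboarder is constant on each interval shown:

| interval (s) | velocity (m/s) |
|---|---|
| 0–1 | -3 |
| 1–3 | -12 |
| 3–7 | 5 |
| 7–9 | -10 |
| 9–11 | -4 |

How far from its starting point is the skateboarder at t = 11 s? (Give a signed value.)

-35 m

Net displacement equals the area under the velocity-time graph (areas below the axis count negative).
0–1 s: -3 × 1 = -3 m
1–3 s: -12 × 2 = -24 m
3–7 s: 5 × 4 = 20 m
7–9 s: -10 × 2 = -20 m
9–11 s: -4 × 2 = -8 m
Net displacement = -35 m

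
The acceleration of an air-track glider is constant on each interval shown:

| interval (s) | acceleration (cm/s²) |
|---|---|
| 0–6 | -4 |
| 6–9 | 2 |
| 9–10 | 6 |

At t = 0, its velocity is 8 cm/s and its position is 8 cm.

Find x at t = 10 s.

On each constant-a segment, Δv = aΔt and Δx = v₀Δt + ½aΔt²; chain segment to segment.
0–6 s: v starts 8 cm/s; Δx = 8·6 + ½·-4·6² = -24 cm; v ends -16 cm/s.
6–9 s: v starts -16 cm/s; Δx = -16·3 + ½·2·3² = -39 cm; v ends -10 cm/s.
9–10 s: v starts -10 cm/s; Δx = -10·1 + ½·6·1² = -7 cm; v ends -4 cm/s.
x(10) = 8 + Σ Δx = -62 cm.

-62 cm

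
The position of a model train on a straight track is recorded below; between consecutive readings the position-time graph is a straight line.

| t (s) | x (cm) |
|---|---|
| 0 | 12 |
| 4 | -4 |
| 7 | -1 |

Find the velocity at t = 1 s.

-4 cm/s

Velocity is the slope of the x-t graph on 0–4 s: (-4 − 12)/(4 − 0) = -4 cm/s.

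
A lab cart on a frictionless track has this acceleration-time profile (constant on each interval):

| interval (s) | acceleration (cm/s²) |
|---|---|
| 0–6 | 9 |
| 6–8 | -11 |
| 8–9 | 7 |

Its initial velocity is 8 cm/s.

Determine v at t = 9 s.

Δv equals the area under the a-t graph; then v = v₀ + Δv.
0–6 s: 9 × 6 = 54 cm/s
6–8 s: -11 × 2 = -22 cm/s
8–9 s: 7 × 1 = 7 cm/s
Δv = 39 cm/s, so v(9) = 8 + (39) = 47 cm/s.

47 cm/s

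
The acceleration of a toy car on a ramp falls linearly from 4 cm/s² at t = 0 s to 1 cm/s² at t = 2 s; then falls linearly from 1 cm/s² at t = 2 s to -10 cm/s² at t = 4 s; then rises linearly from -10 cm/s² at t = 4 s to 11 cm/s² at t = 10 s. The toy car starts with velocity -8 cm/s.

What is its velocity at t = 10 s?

-9 cm/s

Δv equals the area under the a-t graph; then v = v₀ + Δv.
0–2 s: ½(4 + 1)(2) = 5 cm/s
2–4 s: ½(1 + -10)(2) = -9 cm/s
4–10 s: ½(-10 + 11)(6) = 3 cm/s
Δv = -1 cm/s, so v(10) = -8 + (-1) = -9 cm/s.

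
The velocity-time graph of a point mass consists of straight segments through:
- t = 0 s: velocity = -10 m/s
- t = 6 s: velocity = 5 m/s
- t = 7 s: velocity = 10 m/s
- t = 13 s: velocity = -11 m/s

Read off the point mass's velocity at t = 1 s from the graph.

-7.5 m/s

On 0–6 s the graph is linear from -10 to 5 m/s: v(1) = -10 + (5 − -10)·(1 − 0)/(6 − 0) = -7.5 m/s.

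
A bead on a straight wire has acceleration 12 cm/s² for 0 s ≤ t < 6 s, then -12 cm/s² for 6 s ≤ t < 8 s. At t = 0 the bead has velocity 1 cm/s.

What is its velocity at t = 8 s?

49 cm/s

Δv equals the area under the a-t graph; then v = v₀ + Δv.
0–6 s: 12 × 6 = 72 cm/s
6–8 s: -12 × 2 = -24 cm/s
Δv = 48 cm/s, so v(8) = 1 + (48) = 49 cm/s.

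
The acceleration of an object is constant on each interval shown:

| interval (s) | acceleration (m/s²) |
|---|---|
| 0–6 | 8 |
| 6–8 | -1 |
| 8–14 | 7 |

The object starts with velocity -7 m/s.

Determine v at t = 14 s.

81 m/s

Δv equals the area under the a-t graph; then v = v₀ + Δv.
0–6 s: 8 × 6 = 48 m/s
6–8 s: -1 × 2 = -2 m/s
8–14 s: 7 × 6 = 42 m/s
Δv = 88 m/s, so v(14) = -7 + (88) = 81 m/s.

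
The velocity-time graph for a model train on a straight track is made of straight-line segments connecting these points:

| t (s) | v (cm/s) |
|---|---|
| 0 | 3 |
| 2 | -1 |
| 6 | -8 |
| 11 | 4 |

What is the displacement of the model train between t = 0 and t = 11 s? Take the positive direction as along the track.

Displacement is the signed area under the v-t curve.
0–2 s: ½(3 + -1)(2) = 2 cm
2–6 s: ½(-1 + -8)(4) = -18 cm
6–11 s: ½(-8 + 4)(5) = -10 cm
Net displacement = -26 cm

-26 cm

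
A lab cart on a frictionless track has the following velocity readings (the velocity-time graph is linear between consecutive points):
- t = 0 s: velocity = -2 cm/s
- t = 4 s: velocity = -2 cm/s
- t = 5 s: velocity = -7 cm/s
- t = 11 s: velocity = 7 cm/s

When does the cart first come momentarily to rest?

v changes sign on 5–11 s (from -7 to 7); the graph is linear there, so v = 0 at t = 5 + (7)·(11 − 5)/(7 − -7) = 8 s.

t = 8 s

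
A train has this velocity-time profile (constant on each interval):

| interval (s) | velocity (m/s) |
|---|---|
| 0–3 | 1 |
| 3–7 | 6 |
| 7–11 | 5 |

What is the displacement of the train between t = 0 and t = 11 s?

Displacement is the signed area under the v-t curve.
0–3 s: 1 × 3 = 3 m
3–7 s: 6 × 4 = 24 m
7–11 s: 5 × 4 = 20 m
Net displacement = 47 m

47 m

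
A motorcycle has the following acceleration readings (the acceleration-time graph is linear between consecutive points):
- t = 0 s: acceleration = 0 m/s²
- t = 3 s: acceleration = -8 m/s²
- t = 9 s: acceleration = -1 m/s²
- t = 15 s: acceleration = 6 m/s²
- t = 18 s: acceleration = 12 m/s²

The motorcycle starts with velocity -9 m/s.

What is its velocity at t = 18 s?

Δv equals the area under the a-t graph; then v = v₀ + Δv.
0–3 s: ½(0 + -8)(3) = -12 m/s
3–9 s: ½(-8 + -1)(6) = -27 m/s
9–15 s: ½(-1 + 6)(6) = 15 m/s
15–18 s: ½(6 + 12)(3) = 27 m/s
Δv = 3 m/s, so v(18) = -9 + (3) = -6 m/s.

-6 m/s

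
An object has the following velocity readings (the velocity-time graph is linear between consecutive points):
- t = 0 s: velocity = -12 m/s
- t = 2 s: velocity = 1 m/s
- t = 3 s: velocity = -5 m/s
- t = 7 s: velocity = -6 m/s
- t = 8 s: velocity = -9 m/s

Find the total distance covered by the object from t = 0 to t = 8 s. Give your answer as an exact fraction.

Total distance travelled is ∫|v| dt — sum the magnitudes of each area piece.
0–2 s: v = 0 at t = 24/13 s; triangle areas 144/13 + 1/13 = 145/13 m
2–3 s: v = 0 at t = 13/6 s; triangle areas 1/12 + 25/12 = 13/6 m
3–7 s: |½(-5 + -6)(4)| = 22 m
7–8 s: |½(-6 + -9)(1)| = 7.5 m
Total distance = 1670/39 m

1670/39 m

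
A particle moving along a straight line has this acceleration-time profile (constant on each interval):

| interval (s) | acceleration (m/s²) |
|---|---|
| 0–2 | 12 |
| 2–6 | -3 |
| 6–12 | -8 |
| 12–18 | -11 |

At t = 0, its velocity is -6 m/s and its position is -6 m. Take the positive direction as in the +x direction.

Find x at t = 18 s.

On each constant-a segment, Δv = aΔt and Δx = v₀Δt + ½aΔt²; chain segment to segment.
0–2 s: v starts -6 m/s; Δx = -6·2 + ½·12·2² = 12 m; v ends 18 m/s.
2–6 s: v starts 18 m/s; Δx = 18·4 + ½·-3·4² = 48 m; v ends 6 m/s.
6–12 s: v starts 6 m/s; Δx = 6·6 + ½·-8·6² = -108 m; v ends -42 m/s.
12–18 s: v starts -42 m/s; Δx = -42·6 + ½·-11·6² = -450 m; v ends -108 m/s.
x(18) = -6 + Σ Δx = -504 m.

-504 m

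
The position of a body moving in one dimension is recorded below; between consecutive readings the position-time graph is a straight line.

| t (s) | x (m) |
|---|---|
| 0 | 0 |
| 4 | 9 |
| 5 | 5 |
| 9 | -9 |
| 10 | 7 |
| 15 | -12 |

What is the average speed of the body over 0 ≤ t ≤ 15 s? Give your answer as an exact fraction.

Average speed = (total path length)/(elapsed time); on a piecewise-linear x-t graph the path length is Σ|Δx|.
0–4 s: |Δx| = |9 − 0| = 9 m
4–5 s: |Δx| = |5 − 9| = 4 m
5–9 s: |Δx| = |-9 − 5| = 14 m
9–10 s: |Δx| = |7 − -9| = 16 m
10–15 s: |Δx| = |-12 − 7| = 19 m
Total path = 62 m; average speed = 62/15 = 62/15 m/s.

62/15 m/s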